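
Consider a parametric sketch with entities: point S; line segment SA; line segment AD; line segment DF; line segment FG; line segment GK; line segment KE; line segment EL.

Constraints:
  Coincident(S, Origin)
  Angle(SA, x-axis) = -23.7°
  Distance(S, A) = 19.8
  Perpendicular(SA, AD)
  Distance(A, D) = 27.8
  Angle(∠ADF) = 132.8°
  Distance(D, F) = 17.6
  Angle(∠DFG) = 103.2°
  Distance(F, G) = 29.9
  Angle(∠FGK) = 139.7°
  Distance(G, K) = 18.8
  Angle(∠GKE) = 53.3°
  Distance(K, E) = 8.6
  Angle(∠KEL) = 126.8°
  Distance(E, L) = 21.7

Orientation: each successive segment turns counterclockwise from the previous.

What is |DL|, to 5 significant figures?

28.873

∠GKE = 53.3° gives KE at -2.7000° from the x-axis; with |KE| = 8.6, E = (-10.474, 13.358). ∠KEL = 126.8° gives EL at 50.500° from the x-axis; with |EL| = 21.7, L = (3.3285, 30.103). Then |DL| = |L − D| = 28.873.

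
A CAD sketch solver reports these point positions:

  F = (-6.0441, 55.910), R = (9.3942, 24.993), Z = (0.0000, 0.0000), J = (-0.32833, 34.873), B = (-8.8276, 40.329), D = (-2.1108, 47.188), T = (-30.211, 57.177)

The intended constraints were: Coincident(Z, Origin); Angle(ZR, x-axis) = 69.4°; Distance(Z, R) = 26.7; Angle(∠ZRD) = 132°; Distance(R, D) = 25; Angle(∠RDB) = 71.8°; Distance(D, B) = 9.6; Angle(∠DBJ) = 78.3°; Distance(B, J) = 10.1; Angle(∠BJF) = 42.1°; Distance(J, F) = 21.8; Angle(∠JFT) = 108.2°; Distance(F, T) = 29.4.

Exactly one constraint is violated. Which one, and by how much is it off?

Distance(F, T) = 29.4 — off by 5.20.

Z = (0.00, 0.00) ✓; ZR at 69.40° ✓; |ZR| = 26.70 ✓; ∠ZRD = 132.0° ✓; |RD| = 25.00 ✓; ∠RDB = 71.80° ✓; |DB| = 9.600 ✓; ∠DBJ = 78.30° ✓; |BJ| = 10.10 ✓; ∠BJF = 42.10° ✓; |JF| = 21.80 ✓; ∠JFT = 108.2° ✓; |FT| = 24.20 ✗.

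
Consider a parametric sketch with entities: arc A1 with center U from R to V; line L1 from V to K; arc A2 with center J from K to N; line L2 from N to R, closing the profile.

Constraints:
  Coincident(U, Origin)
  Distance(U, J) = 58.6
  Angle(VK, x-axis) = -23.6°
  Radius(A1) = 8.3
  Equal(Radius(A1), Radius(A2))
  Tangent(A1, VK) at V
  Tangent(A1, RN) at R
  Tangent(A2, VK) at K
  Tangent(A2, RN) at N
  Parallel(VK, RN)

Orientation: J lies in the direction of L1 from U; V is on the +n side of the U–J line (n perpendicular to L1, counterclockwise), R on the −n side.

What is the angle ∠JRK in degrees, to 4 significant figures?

7.755°

Tangency of A1 to both parallel lines with radius 8.3 puts V and R at U ± 8.3·n: V = (3.323, 7.606), R = (-3.323, -7.606). Equal radii place K and N the same way about J: K = J + 8.3·n = (57.02, -15.85), N = J − 8.3·n = (50.38, -31.07). Then cos ∠JRK = RJ·RK / (|RJ||RK|), giving 7.755°.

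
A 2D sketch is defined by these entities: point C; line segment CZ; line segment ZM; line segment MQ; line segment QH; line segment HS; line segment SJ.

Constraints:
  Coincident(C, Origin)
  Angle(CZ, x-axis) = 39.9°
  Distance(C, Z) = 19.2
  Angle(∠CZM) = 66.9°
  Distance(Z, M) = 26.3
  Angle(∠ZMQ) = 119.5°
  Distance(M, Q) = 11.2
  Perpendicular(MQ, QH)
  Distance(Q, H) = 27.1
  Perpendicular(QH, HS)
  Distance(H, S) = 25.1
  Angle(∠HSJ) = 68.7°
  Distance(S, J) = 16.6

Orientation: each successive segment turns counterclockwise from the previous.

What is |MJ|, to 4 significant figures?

14.05

C is at the origin; CZ runs at 39.9° with length 19.2, so Z = (14.73, 12.32). ∠CZM = 66.9° gives ZM at 153.0° from the x-axis; with |ZM| = 26.3, M = (-8.704, 24.26). ∠ZMQ = 119.5° gives MQ at -146.5° from the x-axis; with |MQ| = 11.2, Q = (-18.04, 18.07). MQ ⟂ QH, so QH runs at -56.50°; with |QH| = 27.1, H = (-3.086, -4.524). The perpendicularity gives HS at right angles to QH, so HS runs at 33.50°; with |HS| = 25.1, S = (17.84, 9.329). ∠HSJ = 68.7° gives SJ at 144.8° from the x-axis; with |SJ| = 16.6, J = (4.280, 18.90). Then |MJ| = |J − M| = 14.05.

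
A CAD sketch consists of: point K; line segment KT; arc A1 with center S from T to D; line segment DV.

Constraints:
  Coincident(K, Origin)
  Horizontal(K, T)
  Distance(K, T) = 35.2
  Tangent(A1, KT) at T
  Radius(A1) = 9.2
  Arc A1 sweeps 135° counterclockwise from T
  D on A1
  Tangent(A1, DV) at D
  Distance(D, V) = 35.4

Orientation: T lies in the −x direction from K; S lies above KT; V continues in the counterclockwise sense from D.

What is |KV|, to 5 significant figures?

67.424

On A1, T sits at bearing -90° from S; a 135° counterclockwise sweep puts D at bearing 45°, so D = S + 9.2·(cos 45°, sin 45°) = (-28.695, 15.705). Since A1 is tangent to DV there, SD ⟂ DV, so DV runs along (−sin 45°, cos 45°); with |DV| = 35.4, V = (-53.726, 40.737). Then |KV| = |V − K| = 67.424.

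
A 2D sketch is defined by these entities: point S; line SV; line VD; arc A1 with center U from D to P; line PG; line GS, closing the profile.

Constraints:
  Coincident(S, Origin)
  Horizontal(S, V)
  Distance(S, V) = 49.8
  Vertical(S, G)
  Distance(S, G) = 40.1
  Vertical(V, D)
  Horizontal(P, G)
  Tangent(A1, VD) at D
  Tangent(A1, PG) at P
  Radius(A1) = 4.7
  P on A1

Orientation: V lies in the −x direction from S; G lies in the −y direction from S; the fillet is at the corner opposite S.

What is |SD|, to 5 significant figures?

61.100

S is at the origin; SV is horizontal with |SV| = 49.8 and V on the −x side, so V = (-49.800, 0.0000). SG is vertical with |SG| = 40.1 and G on the −y side, so G = (0.0000, -40.100). The virtual corner opposite S is at (-49.800, -40.100). A1 meets VD tangentially, so UD is at right angles to VD and the tangent condition forces UP to be normal to PG, with radius 4.7, so the center U sits 4.7 in from both sides at U = (-45.100, -35.400). That places the tangent points at D = (-49.800, -35.400) on VD and P = (-45.100, -40.100) on PG. Then |SD| = |D − S| = 61.100.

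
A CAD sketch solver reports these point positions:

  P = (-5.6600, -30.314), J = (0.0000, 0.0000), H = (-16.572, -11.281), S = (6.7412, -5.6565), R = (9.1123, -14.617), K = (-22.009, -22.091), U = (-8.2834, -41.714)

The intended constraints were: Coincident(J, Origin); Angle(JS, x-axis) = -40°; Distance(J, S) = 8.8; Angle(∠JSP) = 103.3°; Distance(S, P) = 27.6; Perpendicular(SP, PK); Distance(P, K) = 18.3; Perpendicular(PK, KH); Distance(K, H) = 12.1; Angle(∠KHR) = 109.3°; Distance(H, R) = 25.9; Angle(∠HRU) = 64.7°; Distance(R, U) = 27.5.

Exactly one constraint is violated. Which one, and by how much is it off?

Distance(R, U) = 27.5 — off by 4.70.

J = (0.00, 0.00) ✓; JS at -40.00° ✓; |JS| = 8.800 ✓; ∠JSP = 103.3° ✓; |SP| = 27.60 ✓; ∠(SP, PK) = 90.00° ✓; |PK| = 18.30 ✓; ∠(PK, KH) = 90.00° ✓; |KH| = 12.10 ✓; ∠KHR = 109.3° ✓; |HR| = 25.90 ✓; ∠HRU = 64.70° ✓; |RU| = 32.20 ✗.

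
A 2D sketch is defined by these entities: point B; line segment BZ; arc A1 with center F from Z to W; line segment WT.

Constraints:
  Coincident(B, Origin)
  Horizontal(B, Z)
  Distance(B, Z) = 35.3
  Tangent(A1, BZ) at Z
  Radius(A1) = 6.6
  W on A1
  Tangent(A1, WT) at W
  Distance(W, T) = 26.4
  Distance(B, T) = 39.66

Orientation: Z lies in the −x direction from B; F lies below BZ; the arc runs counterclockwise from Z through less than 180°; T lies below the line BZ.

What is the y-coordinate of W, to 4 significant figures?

-10.68

B is at the origin; BZ is horizontal with |BZ| = 35.3 and Z on the −x side, so Z = (-35.30, 0.000). A1 meets BZ tangentially, so FZ is at right angles to BZ, so F = Z + (0, -6.6) = (-35.30, -6.600). Since FW ⟂ WT (tangency), |FT| = √(6.6² + 26.4²) = 27.21 regardless of where W sits on A1. So T lies on both circle(B, 39.66) and circle(F, 27.21); the below-BZ intersection is T = (-24.18, -31.44). W is the foot of the tangent from T: W = (-40.49, -10.68).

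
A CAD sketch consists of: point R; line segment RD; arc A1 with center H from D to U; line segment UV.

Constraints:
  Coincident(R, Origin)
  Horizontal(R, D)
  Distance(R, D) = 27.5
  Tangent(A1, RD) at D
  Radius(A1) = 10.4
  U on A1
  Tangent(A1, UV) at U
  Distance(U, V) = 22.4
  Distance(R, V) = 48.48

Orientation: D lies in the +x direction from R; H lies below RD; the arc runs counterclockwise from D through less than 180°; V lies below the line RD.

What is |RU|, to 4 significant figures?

26.18

Checks: |HU| = 10.40 ✓; ∠(HU, UV) = 90.00° ✓; |UV| = 22.40 ✓; |RV| = 48.48 ✓.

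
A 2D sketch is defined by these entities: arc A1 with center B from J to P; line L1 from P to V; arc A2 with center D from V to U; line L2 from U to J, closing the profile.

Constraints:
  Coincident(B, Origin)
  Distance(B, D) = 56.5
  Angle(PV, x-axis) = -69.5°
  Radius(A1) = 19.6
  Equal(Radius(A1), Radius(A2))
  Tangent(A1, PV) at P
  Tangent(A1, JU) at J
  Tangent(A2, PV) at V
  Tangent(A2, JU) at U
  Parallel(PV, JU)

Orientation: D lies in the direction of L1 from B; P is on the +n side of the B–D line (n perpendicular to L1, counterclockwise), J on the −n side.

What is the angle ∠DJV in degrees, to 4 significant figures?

15.62°

The slot axis is L1's direction at -69.5°, so u = (cos -69.5°, sin -69.5°) = (0.3502, -0.9367) and n = (−sin -69.5°, cos -69.5°) = (0.9367, 0.3502). B is at the origin and D lies 56.5 along u from B, so D = 56.5·u = (19.79, -52.92). Tangency of A1 to both parallel lines with radius 19.6 puts P and J at B ± 19.6·n: P = (18.36, 6.864), J = (-18.36, -6.864). Equal radii place V and U the same way about D: V = D + 19.6·n = (38.15, -46.06), U = D − 19.6·n = (1.428, -59.79). Then cos ∠DJV = JD·JV / (|JD||JV|), giving 15.62°.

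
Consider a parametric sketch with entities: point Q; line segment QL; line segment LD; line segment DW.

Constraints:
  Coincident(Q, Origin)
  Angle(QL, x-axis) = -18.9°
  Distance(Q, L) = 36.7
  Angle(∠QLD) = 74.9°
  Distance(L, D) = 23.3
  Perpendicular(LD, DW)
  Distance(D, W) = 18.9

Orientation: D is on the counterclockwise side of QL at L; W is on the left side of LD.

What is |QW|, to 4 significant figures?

21.50

Q is at the origin; QL runs at -18.9° with length 36.7, so L = 36.7·(cos -18.9°, sin -18.9°) = (34.72, -11.89). ∠QLD = 74.9°, so LD runs at -18.9° + (180° − 74.9°) = 86.20° from the x-axis; with |LD| = 23.3, D = L + 23.3·(cos 86.20°, sin 86.20°) = (36.27, 11.36). LD is perpendicular to DW; with |DW| = 18.9 on the left of LD, W = D + 18.9·(-0.9978, 0.06627) = (17.41, 12.61). Then |QW| = |W − Q| = 21.50.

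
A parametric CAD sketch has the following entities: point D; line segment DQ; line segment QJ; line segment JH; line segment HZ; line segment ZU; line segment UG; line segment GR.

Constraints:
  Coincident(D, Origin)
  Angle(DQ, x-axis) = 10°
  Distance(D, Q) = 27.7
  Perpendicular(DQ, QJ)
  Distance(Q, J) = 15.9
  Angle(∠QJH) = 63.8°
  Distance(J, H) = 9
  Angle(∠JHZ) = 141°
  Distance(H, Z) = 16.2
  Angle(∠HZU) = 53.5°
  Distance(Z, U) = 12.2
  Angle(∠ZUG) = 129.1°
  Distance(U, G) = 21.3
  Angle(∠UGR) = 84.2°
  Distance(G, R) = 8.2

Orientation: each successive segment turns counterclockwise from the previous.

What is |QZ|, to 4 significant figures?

15.13

∠QJH = 63.8° gives JH at -143.8° from the x-axis; with |JH| = 9.0, H = (17.26, 15.15). ∠JHZ = 141.0° gives HZ at -104.8° from the x-axis; with |HZ| = 16.2, Z = (13.12, -0.5095). Then |QZ| = |Z − Q| = 15.13.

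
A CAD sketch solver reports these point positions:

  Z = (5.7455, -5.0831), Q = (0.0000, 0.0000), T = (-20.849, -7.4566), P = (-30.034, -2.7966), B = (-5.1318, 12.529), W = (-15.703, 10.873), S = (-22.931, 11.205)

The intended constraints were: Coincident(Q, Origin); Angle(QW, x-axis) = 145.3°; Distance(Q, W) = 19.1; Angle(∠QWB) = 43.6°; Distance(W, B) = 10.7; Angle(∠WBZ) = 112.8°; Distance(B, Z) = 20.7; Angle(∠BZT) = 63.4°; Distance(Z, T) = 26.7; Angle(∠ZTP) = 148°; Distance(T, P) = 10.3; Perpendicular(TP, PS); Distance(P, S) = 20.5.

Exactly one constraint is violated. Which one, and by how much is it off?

Distance(P, S) = 20.5 — off by 4.80.

Q = (0.00, 0.00) ✓; QW at 145.3° ✓; |QW| = 19.10 ✓; ∠QWB = 43.60° ✓; |WB| = 10.70 ✓; ∠WBZ = 112.8° ✓; |BZ| = 20.70 ✓; ∠BZT = 63.40° ✓; |ZT| = 26.70 ✓; ∠ZTP = 148.0° ✓; |TP| = 10.30 ✓; ∠(TP, PS) = 90.00° ✓; |PS| = 15.70 ✗.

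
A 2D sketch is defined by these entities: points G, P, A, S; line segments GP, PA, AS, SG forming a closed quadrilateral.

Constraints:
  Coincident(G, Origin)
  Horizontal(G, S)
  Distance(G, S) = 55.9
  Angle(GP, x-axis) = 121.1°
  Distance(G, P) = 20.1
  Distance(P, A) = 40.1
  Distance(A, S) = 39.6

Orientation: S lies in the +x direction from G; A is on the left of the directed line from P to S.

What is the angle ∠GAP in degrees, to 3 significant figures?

29.1°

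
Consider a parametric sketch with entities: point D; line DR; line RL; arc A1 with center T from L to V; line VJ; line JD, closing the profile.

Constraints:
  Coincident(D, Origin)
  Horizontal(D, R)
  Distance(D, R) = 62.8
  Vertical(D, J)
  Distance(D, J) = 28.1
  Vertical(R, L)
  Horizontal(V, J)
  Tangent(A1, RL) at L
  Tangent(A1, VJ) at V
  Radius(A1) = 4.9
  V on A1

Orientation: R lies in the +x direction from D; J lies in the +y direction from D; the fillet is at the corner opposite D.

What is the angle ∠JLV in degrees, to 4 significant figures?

40.54°

The virtual corner opposite D is at (62.80, 28.10). Since A1 is tangent to RL there, TL ⟂ RL and since A1 is tangent to VJ there, TV ⟂ VJ, with radius 4.9, so the center T sits 4.9 in from both sides at T = (57.90, 23.20). That places the tangent points at L = (62.80, 23.20) on RL and V = (57.90, 28.10) on VJ. Then cos ∠JLV = LJ·LV / (|LJ||LV|), giving 40.54°.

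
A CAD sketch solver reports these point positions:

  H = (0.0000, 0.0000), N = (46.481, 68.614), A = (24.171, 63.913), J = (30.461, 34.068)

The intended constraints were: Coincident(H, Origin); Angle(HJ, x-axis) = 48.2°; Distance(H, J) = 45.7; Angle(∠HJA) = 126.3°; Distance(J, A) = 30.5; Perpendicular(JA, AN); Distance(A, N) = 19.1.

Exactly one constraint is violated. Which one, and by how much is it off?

Distance(A, N) = 19.1 — off by 3.70.

H = (0.00, 0.00) ✓; HJ at 48.20° ✓; |HJ| = 45.70 ✓; ∠HJA = 126.3° ✓; |JA| = 30.50 ✓; ∠(JA, AN) = 90.00° ✓; |AN| = 22.80 ✗.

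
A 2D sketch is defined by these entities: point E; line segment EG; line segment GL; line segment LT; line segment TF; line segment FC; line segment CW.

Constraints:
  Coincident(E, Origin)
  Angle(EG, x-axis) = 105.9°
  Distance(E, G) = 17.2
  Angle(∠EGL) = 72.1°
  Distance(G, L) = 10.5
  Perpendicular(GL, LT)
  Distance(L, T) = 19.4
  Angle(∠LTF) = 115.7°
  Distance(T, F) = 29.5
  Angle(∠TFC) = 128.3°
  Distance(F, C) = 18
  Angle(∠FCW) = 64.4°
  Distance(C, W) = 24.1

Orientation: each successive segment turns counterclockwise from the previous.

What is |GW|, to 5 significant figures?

16.308

∠TFC = 128.3° gives FC at 59.800° from the x-axis; with |FC| = 18.0, C = (35.615, 14.293). ∠FCW = 64.4° gives CW at 175.40° from the x-axis; with |CW| = 24.1, W = (11.592, 16.226). Then |GW| = |W − G| = 16.308.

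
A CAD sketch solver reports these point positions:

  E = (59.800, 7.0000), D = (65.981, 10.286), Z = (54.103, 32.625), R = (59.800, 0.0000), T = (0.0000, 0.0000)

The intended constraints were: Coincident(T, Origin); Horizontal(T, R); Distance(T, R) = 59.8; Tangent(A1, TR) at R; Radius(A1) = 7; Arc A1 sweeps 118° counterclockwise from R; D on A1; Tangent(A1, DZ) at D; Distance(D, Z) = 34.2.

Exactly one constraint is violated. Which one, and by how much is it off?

Distance(D, Z) = 34.2 — off by 8.90.

T = (0.00, 0.00) ✓; T.y = 0.00, R.y = 0.00 ✓; |TR| = 59.80 ✓; ∠(ER, RT) = 90.00° ✓; |ER| = 7.000 ✓; bearing(E→D) − bearing(E→R) = 118.0° ✓; |ED| = 7.000 ✓; ∠(ED, DZ) = 90.00° ✓; |DZ| = 25.30 ✗.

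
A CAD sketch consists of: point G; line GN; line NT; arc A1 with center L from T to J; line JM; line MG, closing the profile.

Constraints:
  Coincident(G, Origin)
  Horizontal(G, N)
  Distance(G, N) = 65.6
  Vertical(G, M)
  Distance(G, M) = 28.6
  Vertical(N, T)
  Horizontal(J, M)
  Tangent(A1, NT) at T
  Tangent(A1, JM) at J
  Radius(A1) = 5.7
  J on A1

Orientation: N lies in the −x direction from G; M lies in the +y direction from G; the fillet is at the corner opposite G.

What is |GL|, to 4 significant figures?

64.13

GM is vertical with |GM| = 28.6 and M on the +y side, so M = (0.000, 28.60). The virtual corner opposite G is at (-65.60, 28.60). A1 meets NT tangentially, so LT is at right angles to NT and tangency of A1 to JM means the radius LJ is perpendicular to JM, with radius 5.7, so the center L sits 5.7 in from both sides at L = (-59.90, 22.90). Then |GL| = |L − G| = 64.13.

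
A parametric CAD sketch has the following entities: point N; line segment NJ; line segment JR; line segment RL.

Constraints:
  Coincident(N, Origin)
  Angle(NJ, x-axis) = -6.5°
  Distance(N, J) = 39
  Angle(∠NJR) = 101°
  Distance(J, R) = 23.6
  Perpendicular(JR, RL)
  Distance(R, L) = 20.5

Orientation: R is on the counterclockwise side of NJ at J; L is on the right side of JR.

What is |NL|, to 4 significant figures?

66.48

N is at the origin; NJ runs at -6.5° with length 39.0, so J = 39.0·(cos -6.5°, sin -6.5°) = (38.75, -4.415). ∠NJR = 101.0°, so JR runs at -6.5° + (180° − 101.0°) = 72.50° from the x-axis; with |JR| = 23.6, R = J + 23.6·(cos 72.50°, sin 72.50°) = (45.85, 18.09). JR is perpendicular to RL; with |RL| = 20.5 on the right of JR, L = R + 20.5·(0.9537, -0.3007) = (65.40, 11.93). Then |NL| = |L − N| = 66.48.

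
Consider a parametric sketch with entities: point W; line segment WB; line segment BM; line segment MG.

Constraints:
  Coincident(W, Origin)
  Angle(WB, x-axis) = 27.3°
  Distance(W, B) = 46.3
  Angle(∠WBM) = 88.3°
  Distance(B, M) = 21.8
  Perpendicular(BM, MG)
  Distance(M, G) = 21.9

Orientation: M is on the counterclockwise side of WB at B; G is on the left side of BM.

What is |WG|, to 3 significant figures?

31.8

W is at the origin; WB runs at 27.3° with length 46.3, so B = 46.3·(cos 27.3°, sin 27.3°) = (41.1, 21.2). ∠WBM = 88.3°, so BM runs at 27.3° + (180° − 88.3°) = 119° from the x-axis; with |BM| = 21.8, M = B + 21.8·(cos 119°, sin 119°) = (30.6, 40.3). BM ⟂ MG; with |MG| = 21.9 on the left of BM, G = M + 21.9·(-0.875, -0.485) = (11.4, 29.7). Then |WG| = |G − W| = 31.8.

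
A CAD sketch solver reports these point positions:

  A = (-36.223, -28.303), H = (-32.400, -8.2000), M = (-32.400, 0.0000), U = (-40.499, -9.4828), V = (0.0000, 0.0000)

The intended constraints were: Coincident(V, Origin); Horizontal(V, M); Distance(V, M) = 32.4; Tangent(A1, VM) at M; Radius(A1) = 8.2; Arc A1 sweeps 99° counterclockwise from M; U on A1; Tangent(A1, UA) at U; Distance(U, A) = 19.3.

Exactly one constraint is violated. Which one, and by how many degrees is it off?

Tangent(A1, UA) at U — off by 3.80°.

V = (0.00, 0.00) ✓; V.y = 0.00, M.y = 0.00 ✓; |VM| = 32.40 ✓; ∠(HM, MV) = 90.00° ✓; |HM| = 8.200 ✓; bearing(H→U) − bearing(H→M) = 99.00° ✓; |HU| = 8.200 ✓; ∠(HU, UA) = 86.20° ✗; |UA| = 19.30 ✓.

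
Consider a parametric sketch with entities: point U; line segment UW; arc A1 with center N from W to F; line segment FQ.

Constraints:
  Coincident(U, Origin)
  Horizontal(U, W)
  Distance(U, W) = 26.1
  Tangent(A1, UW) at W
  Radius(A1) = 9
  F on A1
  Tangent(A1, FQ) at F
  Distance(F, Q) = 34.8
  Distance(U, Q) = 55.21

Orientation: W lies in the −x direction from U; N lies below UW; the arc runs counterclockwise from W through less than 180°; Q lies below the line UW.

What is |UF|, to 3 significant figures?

36.4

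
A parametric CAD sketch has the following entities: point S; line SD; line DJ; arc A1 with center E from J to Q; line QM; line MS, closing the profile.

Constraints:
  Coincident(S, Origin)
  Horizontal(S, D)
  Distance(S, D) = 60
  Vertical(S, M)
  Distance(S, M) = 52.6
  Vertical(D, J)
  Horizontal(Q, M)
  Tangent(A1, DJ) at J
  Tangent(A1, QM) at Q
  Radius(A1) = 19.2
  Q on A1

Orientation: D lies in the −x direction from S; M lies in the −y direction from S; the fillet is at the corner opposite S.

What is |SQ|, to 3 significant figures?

66.6

S is at the origin; SD is horizontal with |SD| = 60.0 and D on the −x side, so D = (-60.0, 0.00). S and M share the same x with |SM| = 52.6 and M on the −y side, so M = (0.00, -52.6). The virtual corner opposite S is at (-60.0, -52.6). Tangency of A1 to DJ means the radius EJ is perpendicular to DJ and the tangent condition forces EQ to be normal to QM, with radius 19.2, so the center E sits 19.2 in from both sides at E = (-40.8, -33.4). That places the tangent points at J = (-60.0, -33.4) on DJ and Q = (-40.8, -52.6) on QM. Then |SQ| = |Q − S| = 66.6.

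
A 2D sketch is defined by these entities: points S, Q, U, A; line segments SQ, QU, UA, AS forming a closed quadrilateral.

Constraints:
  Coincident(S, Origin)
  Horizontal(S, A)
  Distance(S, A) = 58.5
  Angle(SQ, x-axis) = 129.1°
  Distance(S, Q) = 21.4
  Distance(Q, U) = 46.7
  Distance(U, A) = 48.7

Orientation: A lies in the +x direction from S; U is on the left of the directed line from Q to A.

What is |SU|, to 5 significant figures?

47.203

S is at the origin; S and A share the same y with |SA| = 58.5 and A in +x, so A = (58.5, 0). SQ runs at 129.1° with |SQ| = 21.4, so Q = (-13.496, 16.607). U is determined by |QU| = 46.7 and |UA| = 48.7 together: it lies at the intersection of circle(Q, 46.7) and circle(A, 48.7). With |QA| = 73.887, the foot of the radical line on QA is 35.652 from Q and the perpendicular offset is √(46.7² − 35.652²) = 30.163. Taking the left-of-QA solution: U = (28.023, 37.985).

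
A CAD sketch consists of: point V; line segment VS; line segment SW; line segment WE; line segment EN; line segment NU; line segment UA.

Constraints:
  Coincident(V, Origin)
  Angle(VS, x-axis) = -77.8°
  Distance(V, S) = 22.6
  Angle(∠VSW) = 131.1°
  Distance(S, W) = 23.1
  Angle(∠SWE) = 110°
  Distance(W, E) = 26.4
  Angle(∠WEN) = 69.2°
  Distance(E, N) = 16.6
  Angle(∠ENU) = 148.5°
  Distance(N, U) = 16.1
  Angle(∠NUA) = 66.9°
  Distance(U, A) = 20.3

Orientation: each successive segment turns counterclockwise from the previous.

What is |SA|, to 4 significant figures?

19.15

∠ENU = 148.5° gives NU at -176.6° from the x-axis; with |NU| = 16.1, U = (14.18, -9.035). ∠NUA = 66.9° gives UA at -63.50° from the x-axis; with |UA| = 20.3, A = (23.24, -27.20). Then |SA| = |A − S| = 19.15.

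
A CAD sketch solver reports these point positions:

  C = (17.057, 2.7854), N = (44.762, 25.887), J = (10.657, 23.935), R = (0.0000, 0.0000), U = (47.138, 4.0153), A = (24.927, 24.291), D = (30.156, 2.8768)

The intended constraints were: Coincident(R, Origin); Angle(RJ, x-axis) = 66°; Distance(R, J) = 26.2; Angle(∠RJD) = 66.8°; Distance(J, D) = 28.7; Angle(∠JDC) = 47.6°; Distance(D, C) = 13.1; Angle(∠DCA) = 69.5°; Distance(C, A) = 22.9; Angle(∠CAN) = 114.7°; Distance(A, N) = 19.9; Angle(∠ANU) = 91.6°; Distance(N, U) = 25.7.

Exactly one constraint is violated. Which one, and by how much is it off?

Distance(N, U) = 25.7 — off by 3.70.

R = (0.00, 0.00) ✓; RJ at 66.00° ✓; |RJ| = 26.20 ✓; ∠RJD = 66.80° ✓; |JD| = 28.70 ✓; ∠JDC = 47.60° ✓; |DC| = 13.10 ✓; ∠DCA = 69.50° ✓; |CA| = 22.90 ✓; ∠CAN = 114.7° ✓; |AN| = 19.90 ✓; ∠ANU = 91.60° ✓; |NU| = 22.00 ✗.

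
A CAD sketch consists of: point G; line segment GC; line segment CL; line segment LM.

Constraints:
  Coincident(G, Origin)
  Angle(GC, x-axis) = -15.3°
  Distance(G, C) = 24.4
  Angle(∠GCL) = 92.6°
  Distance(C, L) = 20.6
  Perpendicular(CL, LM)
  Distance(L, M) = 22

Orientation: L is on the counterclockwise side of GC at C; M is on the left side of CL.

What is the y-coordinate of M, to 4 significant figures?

19.93

∠GCL = 92.6°, so CL runs at -15.3° + (180° − 92.6°) = 72.10° from the x-axis; with |CL| = 20.6, L = C + 20.6·(cos 72.10°, sin 72.10°) = (29.87, 13.16). CL is perpendicular to LM; with |LM| = 22.0 on the left of CL, M = L + 22.0·(-0.9516, 0.3074) = (8.932, 19.93). So M.y = 19.93.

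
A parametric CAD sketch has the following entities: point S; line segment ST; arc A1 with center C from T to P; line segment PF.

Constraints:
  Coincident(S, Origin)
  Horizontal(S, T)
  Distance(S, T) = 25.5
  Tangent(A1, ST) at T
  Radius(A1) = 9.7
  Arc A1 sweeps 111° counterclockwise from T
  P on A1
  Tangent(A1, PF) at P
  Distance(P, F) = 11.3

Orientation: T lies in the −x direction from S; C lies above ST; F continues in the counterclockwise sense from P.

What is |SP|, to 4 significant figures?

21.07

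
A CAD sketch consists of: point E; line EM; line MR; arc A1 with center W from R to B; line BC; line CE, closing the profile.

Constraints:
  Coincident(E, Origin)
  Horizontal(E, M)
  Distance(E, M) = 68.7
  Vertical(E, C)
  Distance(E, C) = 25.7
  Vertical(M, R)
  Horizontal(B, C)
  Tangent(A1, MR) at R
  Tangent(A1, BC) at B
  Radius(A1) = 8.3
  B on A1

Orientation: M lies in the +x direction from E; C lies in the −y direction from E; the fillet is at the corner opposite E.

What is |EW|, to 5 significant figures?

62.856

E is at the origin; E and M share the same y with |EM| = 68.7 and M on the +x side, so M = (68.700, 0.0000). E and C share the same x with |EC| = 25.7 and C on the −y side, so C = (0.0000, -25.700). The virtual corner opposite E is at (68.700, -25.700). Tangency of A1 to MR means the radius WR is perpendicular to MR and A1 meets BC tangentially, so WB is at right angles to BC, with radius 8.3, so the center W sits 8.3 in from both sides at W = (60.400, -17.400). Then |EW| = |W − E| = 62.856.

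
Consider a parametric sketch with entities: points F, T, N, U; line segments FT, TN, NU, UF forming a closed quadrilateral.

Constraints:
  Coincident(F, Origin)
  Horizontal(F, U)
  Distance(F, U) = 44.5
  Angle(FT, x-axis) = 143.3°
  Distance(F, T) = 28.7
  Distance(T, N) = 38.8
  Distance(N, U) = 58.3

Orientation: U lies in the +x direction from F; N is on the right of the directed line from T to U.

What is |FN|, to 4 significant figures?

22.16

F is at the origin; F and U share the same y with |FU| = 44.5 and U in +x, so U = (44.5, 0). FT runs at 143.3° with |FT| = 28.7, so T = (-23.01, 17.15). N is determined by |TN| = 38.8 and |NU| = 58.3 together: it lies at the intersection of circle(T, 38.8) and circle(U, 58.3). With |TU| = 69.66, the foot of the radical line on TU is 21.24 from T and the perpendicular offset is √(38.8² − 21.24²) = 32.47. Taking the right-of-TU solution: N = (-10.42, -19.55).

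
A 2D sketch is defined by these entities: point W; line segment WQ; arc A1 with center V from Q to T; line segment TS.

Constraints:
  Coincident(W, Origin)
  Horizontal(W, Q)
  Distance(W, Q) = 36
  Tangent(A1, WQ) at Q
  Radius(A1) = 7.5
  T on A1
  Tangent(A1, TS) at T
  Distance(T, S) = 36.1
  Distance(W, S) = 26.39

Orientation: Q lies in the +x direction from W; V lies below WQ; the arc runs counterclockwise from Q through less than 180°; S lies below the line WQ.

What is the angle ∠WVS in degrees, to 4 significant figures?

42.00°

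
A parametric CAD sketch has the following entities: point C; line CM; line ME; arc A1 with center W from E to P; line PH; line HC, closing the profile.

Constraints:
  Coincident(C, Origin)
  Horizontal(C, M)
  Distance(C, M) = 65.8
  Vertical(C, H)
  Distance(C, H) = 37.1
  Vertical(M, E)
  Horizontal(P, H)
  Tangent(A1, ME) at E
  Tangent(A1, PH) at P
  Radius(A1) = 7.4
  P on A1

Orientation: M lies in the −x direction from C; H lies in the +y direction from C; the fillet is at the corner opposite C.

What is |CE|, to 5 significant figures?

72.192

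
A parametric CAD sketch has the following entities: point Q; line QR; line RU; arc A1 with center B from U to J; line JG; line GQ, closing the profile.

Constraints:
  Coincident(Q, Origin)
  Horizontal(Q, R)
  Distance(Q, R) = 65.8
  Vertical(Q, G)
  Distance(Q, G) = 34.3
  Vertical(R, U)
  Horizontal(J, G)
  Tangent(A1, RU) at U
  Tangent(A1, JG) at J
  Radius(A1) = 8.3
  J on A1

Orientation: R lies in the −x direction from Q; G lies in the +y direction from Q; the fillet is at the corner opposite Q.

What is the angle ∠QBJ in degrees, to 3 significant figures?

114°

Q is at the origin; Q and R share the same y with |QR| = 65.8 and R on the −x side, so R = (-65.8, 0.00). QG is vertical with |QG| = 34.3 and G on the +y side, so G = (0.00, 34.3). The virtual corner opposite Q is at (-65.8, 34.3). Tangency of A1 to RU means the radius BU is perpendicular to RU and A1 meets JG tangentially, so BJ is at right angles to JG, with radius 8.3, so the center B sits 8.3 in from both sides at B = (-57.5, 26.0). That places the tangent points at U = (-65.8, 26.0) on RU and J = (-57.5, 34.3) on JG. Then cos ∠QBJ = BQ·BJ / (|BQ||BJ|), giving 114°.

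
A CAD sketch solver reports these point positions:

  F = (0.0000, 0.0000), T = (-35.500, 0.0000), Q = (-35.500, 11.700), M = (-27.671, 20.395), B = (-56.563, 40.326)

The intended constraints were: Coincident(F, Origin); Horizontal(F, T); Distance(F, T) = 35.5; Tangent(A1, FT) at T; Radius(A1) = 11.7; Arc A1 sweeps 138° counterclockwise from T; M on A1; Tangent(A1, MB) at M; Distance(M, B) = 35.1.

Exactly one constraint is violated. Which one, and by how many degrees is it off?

Tangent(A1, MB) at M — off by 7.40°.

F = (0.00, 0.00) ✓; F.y = 0.00, T.y = 0.00 ✓; |FT| = 35.50 ✓; ∠(QT, TF) = 90.00° ✓; |QT| = 11.70 ✓; bearing(Q→M) − bearing(Q→T) = 138.0° ✓; |QM| = 11.70 ✓; ∠(QM, MB) = 82.60° ✗; |MB| = 35.10 ✓.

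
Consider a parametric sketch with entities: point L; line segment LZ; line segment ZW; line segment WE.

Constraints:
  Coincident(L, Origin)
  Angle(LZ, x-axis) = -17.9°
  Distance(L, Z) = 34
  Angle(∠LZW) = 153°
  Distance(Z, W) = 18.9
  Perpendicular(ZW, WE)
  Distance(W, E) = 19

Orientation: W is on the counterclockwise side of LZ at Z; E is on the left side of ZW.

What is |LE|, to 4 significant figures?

49.32

∠LZW = 153.0°, so ZW runs at -17.9° + (180° − 153.0°) = 9.100° from the x-axis; with |ZW| = 18.9, W = Z + 18.9·(cos 9.100°, sin 9.100°) = (51.02, -7.461). The perpendicularity gives WE at right angles to ZW; with |WE| = 19.0 on the left of ZW, E = W + 19.0·(-0.1582, 0.9874) = (48.01, 11.30). Then |LE| = |E − L| = 49.32.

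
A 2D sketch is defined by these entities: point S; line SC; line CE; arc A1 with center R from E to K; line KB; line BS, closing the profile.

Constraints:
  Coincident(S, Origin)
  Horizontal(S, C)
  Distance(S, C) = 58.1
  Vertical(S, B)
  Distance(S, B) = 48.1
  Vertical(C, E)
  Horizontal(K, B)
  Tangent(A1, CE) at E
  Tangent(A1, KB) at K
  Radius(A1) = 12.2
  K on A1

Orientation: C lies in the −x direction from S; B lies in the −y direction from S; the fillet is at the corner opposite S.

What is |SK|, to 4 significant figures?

66.49

S is at the origin; SC is horizontal with |SC| = 58.1 and C on the −x side, so C = (-58.10, 0.000). SB is vertical with |SB| = 48.1 and B on the −y side, so B = (0.000, -48.10). The virtual corner opposite S is at (-58.10, -48.10). The tangent condition forces RE to be normal to CE and the tangent condition forces RK to be normal to KB, with radius 12.2, so the center R sits 12.2 in from both sides at R = (-45.90, -35.90). That places the tangent points at E = (-58.10, -35.90) on CE and K = (-45.90, -48.10) on KB. Then |SK| = |K − S| = 66.49.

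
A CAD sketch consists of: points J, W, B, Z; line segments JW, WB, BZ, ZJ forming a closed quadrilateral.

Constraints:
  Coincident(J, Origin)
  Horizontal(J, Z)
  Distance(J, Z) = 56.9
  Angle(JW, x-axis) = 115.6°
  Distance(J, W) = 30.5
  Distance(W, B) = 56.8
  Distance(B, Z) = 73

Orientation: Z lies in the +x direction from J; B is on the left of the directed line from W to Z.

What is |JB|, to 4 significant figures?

72.43

J is at the origin; JZ is horizontal with |JZ| = 56.9 and Z in +x, so Z = (56.9, 0). JW runs at 115.6° with |JW| = 30.5, so W = (-13.18, 27.51). B is determined by |WB| = 56.8 and |BZ| = 73.0 together: it lies at the intersection of circle(W, 56.8) and circle(Z, 73.0). With |WZ| = 75.28, the foot of the radical line on WZ is 23.68 from W and the perpendicular offset is √(56.8² − 23.68²) = 51.63. Taking the left-of-WZ solution: B = (27.72, 66.92).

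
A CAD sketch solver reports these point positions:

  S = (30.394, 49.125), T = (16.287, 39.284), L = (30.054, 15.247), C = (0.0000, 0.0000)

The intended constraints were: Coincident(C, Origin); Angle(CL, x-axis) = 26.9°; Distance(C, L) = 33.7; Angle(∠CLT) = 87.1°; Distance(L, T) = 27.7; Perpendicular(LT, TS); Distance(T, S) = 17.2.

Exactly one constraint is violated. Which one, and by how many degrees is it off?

Perpendicular(LT, TS) — off by 5.10°.

C = (0.00, 0.00) ✓; CL at 26.90° ✓; |CL| = 33.70 ✓; ∠CLT = 87.10° ✓; |LT| = 27.70 ✓; ∠(LT, TS) = 84.90° ✗; |TS| = 17.20 ✓.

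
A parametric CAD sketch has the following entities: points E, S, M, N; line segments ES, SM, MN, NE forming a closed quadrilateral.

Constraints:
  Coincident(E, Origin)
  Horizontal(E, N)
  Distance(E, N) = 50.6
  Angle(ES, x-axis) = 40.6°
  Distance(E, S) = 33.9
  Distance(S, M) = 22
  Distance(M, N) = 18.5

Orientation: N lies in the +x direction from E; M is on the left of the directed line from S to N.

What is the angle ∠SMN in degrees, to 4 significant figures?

110.0°

E is at the origin; E and N share the same y with |EN| = 50.6 and N in +x, so N = (50.6, 0). ES runs at 40.6° with |ES| = 33.9, so S = (25.74, 22.06). M is determined by |SM| = 22.0 and |MN| = 18.5 together: it lies at the intersection of circle(S, 22.0) and circle(N, 18.5). With |SN| = 33.24, the foot of the radical line on SN is 18.75 from S and the perpendicular offset is √(22.0² − 18.75²) = 11.51. Taking the left-of-SN solution: M = (47.40, 18.22).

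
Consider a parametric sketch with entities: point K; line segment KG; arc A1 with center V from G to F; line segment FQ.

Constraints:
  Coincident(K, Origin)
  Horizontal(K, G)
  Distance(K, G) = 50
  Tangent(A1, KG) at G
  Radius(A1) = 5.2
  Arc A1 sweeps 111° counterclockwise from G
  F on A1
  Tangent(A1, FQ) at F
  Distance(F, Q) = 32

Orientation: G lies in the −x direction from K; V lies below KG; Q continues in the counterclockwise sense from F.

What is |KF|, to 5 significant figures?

55.308

K is at the origin; KG is horizontal with |KG| = 50.0 and G on the −x side, so G = (-50.000, 0.0000). The tangent condition forces VG to be normal to KG, so V = G + (0, -5.2) = (-50.000, -5.2000). On A1, G sits at bearing 90° from V; a 111° counterclockwise sweep puts F at bearing 201°, so F = V + 5.2·(cos 201°, sin 201°) = (-54.855, -7.0635). Then |KF| = |F − K| = 55.308.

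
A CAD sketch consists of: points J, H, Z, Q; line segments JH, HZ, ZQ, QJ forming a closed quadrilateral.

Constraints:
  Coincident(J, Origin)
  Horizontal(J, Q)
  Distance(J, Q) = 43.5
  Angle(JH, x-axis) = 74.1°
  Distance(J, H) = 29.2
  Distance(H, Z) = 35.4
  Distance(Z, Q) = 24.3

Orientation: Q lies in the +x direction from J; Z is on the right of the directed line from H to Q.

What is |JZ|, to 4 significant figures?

20.48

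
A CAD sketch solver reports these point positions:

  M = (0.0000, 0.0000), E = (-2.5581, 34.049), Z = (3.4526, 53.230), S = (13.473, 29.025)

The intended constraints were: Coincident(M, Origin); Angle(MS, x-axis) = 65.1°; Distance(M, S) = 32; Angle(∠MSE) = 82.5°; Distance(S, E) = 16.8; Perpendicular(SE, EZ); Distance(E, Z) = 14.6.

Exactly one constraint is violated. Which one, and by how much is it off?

Distance(E, Z) = 14.6 — off by 5.50.

M = (0.00, 0.00) ✓; MS at 65.10° ✓; |MS| = 32.00 ✓; ∠MSE = 82.50° ✓; |SE| = 16.80 ✓; ∠(SE, EZ) = 90.00° ✓; |EZ| = 20.10 ✗.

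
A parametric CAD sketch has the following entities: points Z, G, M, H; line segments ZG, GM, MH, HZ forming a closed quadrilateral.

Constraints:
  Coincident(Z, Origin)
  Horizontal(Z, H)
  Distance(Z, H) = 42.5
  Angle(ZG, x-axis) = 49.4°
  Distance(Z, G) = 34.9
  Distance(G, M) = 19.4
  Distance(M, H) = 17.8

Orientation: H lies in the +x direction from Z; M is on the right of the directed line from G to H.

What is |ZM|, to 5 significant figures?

27.360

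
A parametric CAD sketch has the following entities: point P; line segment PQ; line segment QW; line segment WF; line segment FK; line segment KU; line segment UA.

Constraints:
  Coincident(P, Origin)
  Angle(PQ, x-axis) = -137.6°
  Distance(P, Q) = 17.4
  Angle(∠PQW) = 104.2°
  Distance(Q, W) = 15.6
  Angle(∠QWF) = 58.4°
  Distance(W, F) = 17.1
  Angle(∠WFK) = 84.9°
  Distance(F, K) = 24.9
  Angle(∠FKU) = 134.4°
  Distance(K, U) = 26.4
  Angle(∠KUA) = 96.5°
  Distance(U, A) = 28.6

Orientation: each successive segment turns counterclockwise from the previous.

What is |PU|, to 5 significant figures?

45.139

P is at the origin; PQ runs at -137.6° with length 17.4, so Q = (-12.849, -11.733). ∠PQW = 104.2° gives QW at -61.800° from the x-axis; with |QW| = 15.6, W = (-5.4773, -25.481). ∠QWF = 58.4° gives WF at 59.800° from the x-axis; with |WF| = 17.1, F = (3.1243, -10.702). ∠WFK = 84.9° gives FK at 154.90° from the x-axis; with |FK| = 24.9, K = (-19.424, -0.13953). ∠FKU = 134.4° gives KU at -159.50° from the x-axis; with |KU| = 26.4, U = (-44.152, -9.3850). Then |PU| = |U − P| = 45.139.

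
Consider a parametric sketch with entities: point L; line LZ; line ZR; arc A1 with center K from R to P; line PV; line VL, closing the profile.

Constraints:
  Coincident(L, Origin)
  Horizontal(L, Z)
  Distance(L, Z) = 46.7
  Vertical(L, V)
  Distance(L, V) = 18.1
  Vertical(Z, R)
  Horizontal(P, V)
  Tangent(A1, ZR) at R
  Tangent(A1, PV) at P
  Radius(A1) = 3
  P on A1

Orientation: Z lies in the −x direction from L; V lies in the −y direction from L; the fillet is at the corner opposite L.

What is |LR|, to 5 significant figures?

49.081

The virtual corner opposite L is at (-46.700, -18.100). The tangent condition forces KR to be normal to ZR and tangency of A1 to PV means the radius KP is perpendicular to PV, with radius 3.0, so the center K sits 3.0 in from both sides at K = (-43.700, -15.100). That places the tangent points at R = (-46.700, -15.100) on ZR and P = (-43.700, -18.100) on PV. Then |LR| = |R − L| = 49.081.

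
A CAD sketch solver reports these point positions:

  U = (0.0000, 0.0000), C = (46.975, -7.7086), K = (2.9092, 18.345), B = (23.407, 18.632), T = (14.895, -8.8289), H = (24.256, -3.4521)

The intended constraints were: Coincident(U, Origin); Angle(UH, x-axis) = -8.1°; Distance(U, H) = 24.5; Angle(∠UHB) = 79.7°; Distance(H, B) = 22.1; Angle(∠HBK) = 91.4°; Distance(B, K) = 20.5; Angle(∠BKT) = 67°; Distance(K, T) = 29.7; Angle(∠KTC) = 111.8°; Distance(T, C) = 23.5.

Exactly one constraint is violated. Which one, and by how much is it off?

Distance(T, C) = 23.5 — off by 8.60.

U = (0.00, 0.00) ✓; UH at -8.100° ✓; |UH| = 24.50 ✓; ∠UHB = 79.70° ✓; |HB| = 22.10 ✓; ∠HBK = 91.40° ✓; |BK| = 20.50 ✓; ∠BKT = 67.00° ✓; |KT| = 29.70 ✓; ∠KTC = 111.8° ✓; |TC| = 32.10 ✗.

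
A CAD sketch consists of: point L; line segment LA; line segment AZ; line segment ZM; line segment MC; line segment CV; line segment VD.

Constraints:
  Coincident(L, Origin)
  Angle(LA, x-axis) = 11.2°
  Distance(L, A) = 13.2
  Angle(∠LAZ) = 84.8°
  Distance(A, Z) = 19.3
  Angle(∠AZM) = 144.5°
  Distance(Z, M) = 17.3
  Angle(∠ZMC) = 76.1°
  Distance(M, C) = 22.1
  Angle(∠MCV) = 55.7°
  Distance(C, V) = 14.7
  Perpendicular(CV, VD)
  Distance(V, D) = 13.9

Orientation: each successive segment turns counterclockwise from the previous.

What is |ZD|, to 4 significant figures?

12.62

∠MCV = 55.7° gives CV at 10.10° from the x-axis; with |CV| = 14.7, V = (-0.7017, 14.17). CV ⟂ VD, so VD runs at 100.1°; with |VD| = 13.9, D = (-3.139, 27.86). Then |ZD| = |D − Z| = 12.62.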